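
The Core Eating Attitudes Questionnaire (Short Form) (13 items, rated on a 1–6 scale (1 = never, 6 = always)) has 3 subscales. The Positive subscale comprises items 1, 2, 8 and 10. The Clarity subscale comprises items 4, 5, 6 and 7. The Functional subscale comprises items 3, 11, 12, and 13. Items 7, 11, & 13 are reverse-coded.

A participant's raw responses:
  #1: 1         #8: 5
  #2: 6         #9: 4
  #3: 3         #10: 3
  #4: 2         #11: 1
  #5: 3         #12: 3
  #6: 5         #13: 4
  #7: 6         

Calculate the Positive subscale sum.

15

Positive items: 1, 2, 8, 10.
  item 1: 1
  item 2: 6
  item 8: 5
  item 10: 3
Sum = 1 + 6 + 5 + 3 = 15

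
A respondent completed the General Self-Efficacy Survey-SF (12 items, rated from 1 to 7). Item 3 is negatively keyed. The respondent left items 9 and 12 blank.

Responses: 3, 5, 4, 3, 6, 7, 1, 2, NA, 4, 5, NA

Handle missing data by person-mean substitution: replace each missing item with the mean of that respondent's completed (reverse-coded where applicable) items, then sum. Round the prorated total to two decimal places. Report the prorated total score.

48.00

Reverse-coded (reverse-coded value = 8 − response):
  item 3: 8 − 4 = 4
Completed scored items (10 of 12): 3, 5, 4, 3, 6, 7, 1, 2, 4, 5; sum = 40.
Person mean = 40 / 10 ≈ 4.0000
Prorated total = (40 / 10) × 12 = 48.00 (to 2 dp)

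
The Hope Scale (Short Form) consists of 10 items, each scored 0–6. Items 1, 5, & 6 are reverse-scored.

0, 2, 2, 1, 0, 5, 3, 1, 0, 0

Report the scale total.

Reversing items 1, 5, and 6 with 6 − raw:
Total = (6−0) + 2 + 2 + 1 + (6−0) + (6−5) + 3 + 1 + 0 + 0
      = 6 + 2 + 2 + 1 + 6 + 1 + 3 + 1 + 0 + 0 = 22

22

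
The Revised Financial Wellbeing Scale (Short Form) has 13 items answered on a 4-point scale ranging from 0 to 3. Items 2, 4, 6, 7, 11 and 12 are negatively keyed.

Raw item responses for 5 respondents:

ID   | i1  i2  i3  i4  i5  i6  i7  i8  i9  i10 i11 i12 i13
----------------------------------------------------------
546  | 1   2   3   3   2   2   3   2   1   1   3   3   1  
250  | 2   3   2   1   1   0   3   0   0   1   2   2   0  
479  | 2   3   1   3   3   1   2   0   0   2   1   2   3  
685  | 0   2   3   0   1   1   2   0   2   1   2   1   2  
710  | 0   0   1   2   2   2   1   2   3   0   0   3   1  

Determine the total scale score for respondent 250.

13

Respondent 250 raw: 2, 3, 2, 1, 1, 0, 3, 0, 0, 1, 2, 2, 0.
Reverse-coded (reversed = (0+3) − raw = 3 − raw):
  item 1: 2
  item 2: 3 − 3 = 0
  item 3: 2
  item 4: 3 − 1 = 2
  item 5: 1
  item 6: 3 − 0 = 3
  item 7: 3 − 3 = 0
  item 8: 0
  item 9: 0
  item 10: 1
  item 11: 3 − 2 = 1
  item 12: 3 − 2 = 1
  item 13: 0
Sum = 2 + 0 + 2 + 2 + 1 + 3 + 0 + 0 + 0 + 1 + 1 + 1 + 0 = 13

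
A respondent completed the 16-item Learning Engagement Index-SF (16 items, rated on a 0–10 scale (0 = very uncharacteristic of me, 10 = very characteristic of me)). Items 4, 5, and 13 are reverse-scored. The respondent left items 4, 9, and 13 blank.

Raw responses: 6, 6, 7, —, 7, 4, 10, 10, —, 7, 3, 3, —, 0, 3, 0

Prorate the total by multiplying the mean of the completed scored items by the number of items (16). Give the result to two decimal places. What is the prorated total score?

76.31

Reverse-coded (reversed = (0+10) − raw = 10 − raw):
  item 5: 10 − 7 = 3
Completed scored items (13 of 16): 6, 6, 7, 3, 4, 10, 10, 7, 3, 3, 0, 3, 0; sum = 62.
Person mean = 62 / 13 ≈ 4.7692
Prorated total = (62 / 13) × 16 = 76.31 (to 2 dp)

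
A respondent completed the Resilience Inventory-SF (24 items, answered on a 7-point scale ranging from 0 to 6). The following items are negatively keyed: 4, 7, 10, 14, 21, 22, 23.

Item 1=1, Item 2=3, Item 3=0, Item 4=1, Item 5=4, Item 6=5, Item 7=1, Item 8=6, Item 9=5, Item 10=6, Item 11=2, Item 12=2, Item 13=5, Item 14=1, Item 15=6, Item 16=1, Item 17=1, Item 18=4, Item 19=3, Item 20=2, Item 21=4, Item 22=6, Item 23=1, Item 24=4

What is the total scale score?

76

Reverse-coded items (reverse-coded value = 6 − response):
  item 4: 6 − 1 = 5
  item 7: 6 − 1 = 5
  item 10: 6 − 6 = 0
  item 14: 6 − 1 = 5
  item 21: 6 − 4 = 2
  item 22: 6 − 6 = 0
  item 23: 6 − 1 = 5
Scored responses: 1, 3, 0, 5, 4, 5, 5, 6, 5, 0, 2, 2, 5, 5, 6, 1, 1, 4, 3, 2, 2, 0, 5, 4
Total = 1 + 3 + 0 + 5 + 4 + 5 + 5 + 6 + 5 + 0 + 2 + 2 + 5 + 5 + 6 + 1 + 1 + 4 + 3 + 2 + 2 + 0 + 5 + 4 = 76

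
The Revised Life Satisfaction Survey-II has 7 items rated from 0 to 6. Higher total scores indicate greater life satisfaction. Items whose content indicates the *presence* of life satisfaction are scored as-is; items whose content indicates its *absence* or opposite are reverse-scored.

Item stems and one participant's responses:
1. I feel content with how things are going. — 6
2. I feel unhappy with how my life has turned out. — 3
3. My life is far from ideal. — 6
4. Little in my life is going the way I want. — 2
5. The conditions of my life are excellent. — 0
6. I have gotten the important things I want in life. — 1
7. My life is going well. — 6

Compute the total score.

Items 2, 3, 4 describe the absence/opposite of life satisfaction → reverse-score.
reverse-coded value = 6 − response.
  item 1: 6
  item 2: 6 − 3 = 3
  item 3: 6 − 6 = 0
  item 4: 6 − 2 = 4
  item 5: 0
  item 6: 1
  item 7: 6
Total = 6 + 3 + 0 + 4 + 0 + 1 + 6 = 20

20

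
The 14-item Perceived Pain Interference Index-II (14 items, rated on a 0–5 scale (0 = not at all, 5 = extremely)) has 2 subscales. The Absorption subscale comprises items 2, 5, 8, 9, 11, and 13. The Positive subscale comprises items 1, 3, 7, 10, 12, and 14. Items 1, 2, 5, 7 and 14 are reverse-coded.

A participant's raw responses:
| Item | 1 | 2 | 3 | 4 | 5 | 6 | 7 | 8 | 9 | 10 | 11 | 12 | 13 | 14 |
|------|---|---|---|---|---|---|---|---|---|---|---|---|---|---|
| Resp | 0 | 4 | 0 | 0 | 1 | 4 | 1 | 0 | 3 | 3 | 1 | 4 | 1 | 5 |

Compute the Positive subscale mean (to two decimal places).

2.67

Positive items: 1, 3, 7, 10, 12, 14.
Of these, items 1, 7, and 14 are reverse-coded; reversed = (0+5) − raw = 5 − raw.
  item 1: 5 − 0 = 5
  item 3: 0
  item 7: 5 − 1 = 4
  item 10: 3
  item 12: 4
  item 14: 5 − 5 = 0
Sum = 5 + 0 + 4 + 3 + 4 + 0 = 16
Mean = 16 / 6 = 2.67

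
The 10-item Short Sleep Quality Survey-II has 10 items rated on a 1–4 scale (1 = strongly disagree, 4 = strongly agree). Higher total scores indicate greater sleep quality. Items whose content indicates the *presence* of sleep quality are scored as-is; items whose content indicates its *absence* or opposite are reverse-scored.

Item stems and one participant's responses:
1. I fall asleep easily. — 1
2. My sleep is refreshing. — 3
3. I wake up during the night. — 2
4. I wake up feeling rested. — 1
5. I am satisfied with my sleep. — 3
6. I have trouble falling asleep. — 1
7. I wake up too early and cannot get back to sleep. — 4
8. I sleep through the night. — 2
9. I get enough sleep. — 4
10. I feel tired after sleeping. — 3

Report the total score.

24

Items 3, 6, 7, 10 describe the absence/opposite of sleep quality → reverse-score.
reversed = (1+4) − raw = 5 − raw.
  item 1: 1
  item 2: 3
  item 3: 5 − 2 = 3
  item 4: 1
  item 5: 3
  item 6: 5 − 1 = 4
  item 7: 5 − 4 = 1
  item 8: 2
  item 9: 4
  item 10: 5 − 3 = 2
Total = 1 + 3 + 3 + 1 + 3 + 4 + 1 + 2 + 4 + 2 = 24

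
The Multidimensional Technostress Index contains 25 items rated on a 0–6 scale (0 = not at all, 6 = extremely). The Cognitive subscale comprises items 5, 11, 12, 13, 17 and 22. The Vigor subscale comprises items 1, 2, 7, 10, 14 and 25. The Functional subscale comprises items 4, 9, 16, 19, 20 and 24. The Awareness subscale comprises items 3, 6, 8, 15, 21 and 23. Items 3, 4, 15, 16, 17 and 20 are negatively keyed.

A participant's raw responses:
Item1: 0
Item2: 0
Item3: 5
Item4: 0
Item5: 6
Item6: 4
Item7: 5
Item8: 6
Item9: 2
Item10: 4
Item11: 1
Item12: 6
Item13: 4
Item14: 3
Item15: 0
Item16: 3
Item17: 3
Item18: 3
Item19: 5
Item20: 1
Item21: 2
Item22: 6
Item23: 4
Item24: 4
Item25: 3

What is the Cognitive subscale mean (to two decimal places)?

4.33

Cognitive items: 5, 11, 12, 13, 17, 22.
Of these, item 17 is negatively keyed; reversed = (0+6) − raw = 6 − raw.
  item 5: 6
  item 11: 1
  item 12: 6
  item 13: 4
  item 17: 6 − 3 = 3
  item 22: 6
Sum = 6 + 1 + 6 + 4 + 3 + 6 = 26
Mean = 26 / 6 = 4.33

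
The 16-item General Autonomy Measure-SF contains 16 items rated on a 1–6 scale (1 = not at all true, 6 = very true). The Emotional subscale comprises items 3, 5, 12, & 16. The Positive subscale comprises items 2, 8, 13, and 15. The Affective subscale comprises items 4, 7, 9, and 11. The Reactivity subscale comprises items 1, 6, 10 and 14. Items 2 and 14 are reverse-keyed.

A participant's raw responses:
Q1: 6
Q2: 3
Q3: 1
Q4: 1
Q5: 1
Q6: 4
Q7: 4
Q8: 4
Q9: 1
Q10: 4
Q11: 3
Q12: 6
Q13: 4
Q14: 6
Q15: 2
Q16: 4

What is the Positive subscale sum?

14

Positive items: 2, 8, 13, 15.
Of these, item 2 is reverse-keyed; reversed = (1+6) − raw = 7 − raw.
  item 2: 7 − 3 = 4
  item 8: 4
  item 13: 4
  item 15: 2
Sum = 4 + 4 + 4 + 2 = 14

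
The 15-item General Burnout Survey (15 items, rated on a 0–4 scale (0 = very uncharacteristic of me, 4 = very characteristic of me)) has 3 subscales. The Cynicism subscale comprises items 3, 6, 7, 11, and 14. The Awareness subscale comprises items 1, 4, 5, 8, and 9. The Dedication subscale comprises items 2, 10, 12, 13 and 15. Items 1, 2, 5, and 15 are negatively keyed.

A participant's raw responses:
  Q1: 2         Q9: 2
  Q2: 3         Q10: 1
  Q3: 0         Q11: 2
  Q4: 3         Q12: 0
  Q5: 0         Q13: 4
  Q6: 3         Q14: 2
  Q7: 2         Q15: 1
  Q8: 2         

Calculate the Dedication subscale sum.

Dedication items: 2, 10, 12, 13, 15.
Of these, items 2 and 15 are negatively keyed; reversed = (0+4) − raw = 4 − raw.
  item 2: 4 − 3 = 1
  item 10: 1
  item 12: 0
  item 13: 4
  item 15: 4 − 1 = 3
Sum = 1 + 1 + 0 + 4 + 3 = 9

9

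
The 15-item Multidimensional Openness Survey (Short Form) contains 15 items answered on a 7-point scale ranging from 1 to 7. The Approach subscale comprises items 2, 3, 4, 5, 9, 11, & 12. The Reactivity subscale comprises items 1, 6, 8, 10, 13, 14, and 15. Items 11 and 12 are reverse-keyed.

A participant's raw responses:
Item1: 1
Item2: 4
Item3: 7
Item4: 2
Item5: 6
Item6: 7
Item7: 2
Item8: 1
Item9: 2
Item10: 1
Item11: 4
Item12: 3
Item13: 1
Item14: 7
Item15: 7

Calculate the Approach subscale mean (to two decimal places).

Approach items: 2, 3, 4, 5, 9, 11, 12.
Of these, items 11 and 12 are reverse-keyed; reverse-coded value = 8 − response.
  item 2: 4
  item 3: 7
  item 4: 2
  item 5: 6
  item 9: 2
  item 11: 8 − 4 = 4
  item 12: 8 − 3 = 5
Sum = 4 + 7 + 2 + 6 + 2 + 4 + 5 = 30
Mean = 30 / 7 = 4.29

4.29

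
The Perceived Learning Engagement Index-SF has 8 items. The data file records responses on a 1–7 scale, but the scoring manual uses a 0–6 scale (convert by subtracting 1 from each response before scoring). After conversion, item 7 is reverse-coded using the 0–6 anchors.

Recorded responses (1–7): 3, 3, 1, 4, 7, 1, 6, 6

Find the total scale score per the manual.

Convert to 0–6: 2, 2, 0, 3, 6, 0, 5, 5
Reverse-coded (on a 0–6 scale, reversed = 6 − raw):
  item 7: 6 − 5 = 1
Scored: 2, 2, 0, 3, 6, 0, 1, 5
Total = 19

19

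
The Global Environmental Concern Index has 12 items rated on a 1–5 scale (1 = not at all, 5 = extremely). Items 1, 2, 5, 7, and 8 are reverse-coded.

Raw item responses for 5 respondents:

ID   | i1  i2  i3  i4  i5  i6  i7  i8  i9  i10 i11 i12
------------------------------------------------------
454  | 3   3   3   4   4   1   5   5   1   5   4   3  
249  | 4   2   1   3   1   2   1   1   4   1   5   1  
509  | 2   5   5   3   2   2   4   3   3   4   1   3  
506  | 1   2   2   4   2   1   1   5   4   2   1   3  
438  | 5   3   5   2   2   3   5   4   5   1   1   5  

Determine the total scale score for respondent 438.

33

Respondent 438 raw: 5, 3, 5, 2, 2, 3, 5, 4, 5, 1, 1, 5.
Reverse-coded (reversed = (1+5) − raw = 6 − raw):
  item 1: 6 − 5 = 1
  item 2: 6 − 3 = 3
  item 3: 5
  item 4: 2
  item 5: 6 − 2 = 4
  item 6: 3
  item 7: 6 − 5 = 1
  item 8: 6 − 4 = 2
  item 9: 5
  item 10: 1
  item 11: 1
  item 12: 5
Sum = 1 + 3 + 5 + 2 + 4 + 3 + 1 + 2 + 5 + 1 + 1 + 5 = 33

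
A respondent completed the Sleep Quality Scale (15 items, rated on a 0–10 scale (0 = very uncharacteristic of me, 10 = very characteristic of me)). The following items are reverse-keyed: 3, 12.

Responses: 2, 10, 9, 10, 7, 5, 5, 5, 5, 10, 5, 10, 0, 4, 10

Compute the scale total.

79

Reversing items 3 & 12 with 10 − raw:
Total = 2 + 10 + (10−9) + 10 + 7 + 5 + 5 + 5 + 5 + 10 + 5 + (10−10) + 0 + 4 + 10
      = 2 + 10 + 1 + 10 + 7 + 5 + 5 + 5 + 5 + 10 + 5 + 0 + 0 + 4 + 10 = 79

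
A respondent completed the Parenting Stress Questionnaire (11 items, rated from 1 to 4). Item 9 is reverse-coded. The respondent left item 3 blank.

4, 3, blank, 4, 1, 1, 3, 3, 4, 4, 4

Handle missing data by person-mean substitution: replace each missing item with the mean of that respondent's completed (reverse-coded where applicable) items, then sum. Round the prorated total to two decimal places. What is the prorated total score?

30.80

Reverse-coded (on a 1–4 scale, reversed = 5 − raw):
  item 9: 5 − 4 = 1
Completed scored items (10 of 11): 4, 3, 4, 1, 1, 3, 3, 1, 4, 4; sum = 28.
Person mean = 28 / 10 ≈ 2.8000
Prorated total = (28 / 10) × 11 = 30.80 (to 2 dp)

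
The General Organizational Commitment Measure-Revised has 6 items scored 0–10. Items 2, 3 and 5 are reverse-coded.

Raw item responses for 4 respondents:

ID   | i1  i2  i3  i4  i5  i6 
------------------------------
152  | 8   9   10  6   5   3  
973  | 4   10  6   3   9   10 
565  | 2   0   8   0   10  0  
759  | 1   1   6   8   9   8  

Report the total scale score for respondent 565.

Respondent 565 raw: 2, 0, 8, 0, 10, 0.
Reverse-coded (on a 0–10 scale, reversed = 10 − raw):
  item 1: 2
  item 2: 10 − 0 = 10
  item 3: 10 − 8 = 2
  item 4: 0
  item 5: 10 − 10 = 0
  item 6: 0
Sum = 2 + 10 + 2 + 0 + 0 + 0 = 14

14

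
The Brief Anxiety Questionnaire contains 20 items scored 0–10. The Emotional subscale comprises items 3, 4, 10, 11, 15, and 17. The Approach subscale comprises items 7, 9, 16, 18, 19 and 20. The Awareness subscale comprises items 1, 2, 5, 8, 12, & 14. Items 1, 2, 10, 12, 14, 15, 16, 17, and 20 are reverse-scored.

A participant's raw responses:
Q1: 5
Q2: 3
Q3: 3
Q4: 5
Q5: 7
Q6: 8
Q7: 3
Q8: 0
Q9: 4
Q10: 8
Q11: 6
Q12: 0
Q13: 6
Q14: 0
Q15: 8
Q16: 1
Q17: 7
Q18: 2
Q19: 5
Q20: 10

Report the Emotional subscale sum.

Emotional items: 3, 4, 10, 11, 15, 17.
Of these, items 10, 15, and 17 are reverse-scored; reverse-coded value = 10 − response.
  item 3: 3
  item 4: 5
  item 10: 10 − 8 = 2
  item 11: 6
  item 15: 10 − 8 = 2
  item 17: 10 − 7 = 3
Sum = 3 + 5 + 2 + 6 + 2 + 3 = 21

21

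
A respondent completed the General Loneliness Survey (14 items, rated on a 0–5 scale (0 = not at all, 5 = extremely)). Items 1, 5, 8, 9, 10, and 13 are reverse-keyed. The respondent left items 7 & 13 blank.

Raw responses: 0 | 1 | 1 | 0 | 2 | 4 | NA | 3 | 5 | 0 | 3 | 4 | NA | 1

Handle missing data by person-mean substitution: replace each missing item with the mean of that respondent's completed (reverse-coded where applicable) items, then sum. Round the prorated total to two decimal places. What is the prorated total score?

Reverse-coded (reversed = (0+5) − raw = 5 − raw):
  item 1: 5 − 0 = 5
  item 5: 5 − 2 = 3
  item 8: 5 − 3 = 2
  item 9: 5 − 5 = 0
  item 10: 5 − 0 = 5
Completed scored items (12 of 14): 5, 1, 1, 0, 3, 4, 2, 0, 5, 3, 4, 1; sum = 29.
Person mean = 29 / 12 ≈ 2.4167
Prorated total = (29 / 12) × 14 = 33.83 (to 2 dp)

33.83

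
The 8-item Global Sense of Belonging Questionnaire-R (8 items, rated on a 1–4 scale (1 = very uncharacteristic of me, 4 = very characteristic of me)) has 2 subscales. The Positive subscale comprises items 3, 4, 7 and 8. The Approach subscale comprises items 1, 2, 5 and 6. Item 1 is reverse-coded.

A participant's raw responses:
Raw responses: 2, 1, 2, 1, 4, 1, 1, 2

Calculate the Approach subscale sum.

9

Approach items: 1, 2, 5, 6.
Of these, item 1 is reverse-coded; reversed = (1+4) − raw = 5 − raw.
  item 1: 5 − 2 = 3
  item 2: 1
  item 5: 4
  item 6: 1
Sum = 3 + 1 + 4 + 1 = 9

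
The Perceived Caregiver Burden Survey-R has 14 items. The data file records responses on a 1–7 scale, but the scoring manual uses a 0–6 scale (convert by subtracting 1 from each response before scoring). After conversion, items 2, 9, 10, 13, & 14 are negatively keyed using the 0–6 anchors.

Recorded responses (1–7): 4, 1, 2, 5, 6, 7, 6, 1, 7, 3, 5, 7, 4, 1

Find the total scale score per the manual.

Convert to 0–6: 3, 0, 1, 4, 5, 6, 5, 0, 6, 2, 4, 6, 3, 0
Reverse-coded (reversed = (0+6) − raw = 6 − raw):
  item 2: 6 − 0 = 6
  item 9: 6 − 6 = 0
  item 10: 6 − 2 = 4
  item 13: 6 − 3 = 3
  item 14: 6 − 0 = 6
Scored: 3, 6, 1, 4, 5, 6, 5, 0, 0, 4, 4, 6, 3, 6
Total = 53

53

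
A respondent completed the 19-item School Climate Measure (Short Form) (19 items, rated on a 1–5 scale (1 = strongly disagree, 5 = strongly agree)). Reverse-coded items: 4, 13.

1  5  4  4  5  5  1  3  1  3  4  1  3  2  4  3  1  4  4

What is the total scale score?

56

Reversing items 4 & 13 with 6 − raw:
Total = 1 + 5 + 4 + (6−4) + 5 + 5 + 1 + 3 + 1 + 3 + 4 + 1 + (6−3) + 2 + 4 + 3 + 1 + 4 + 4
      = 1 + 5 + 4 + 2 + 5 + 5 + 1 + 3 + 1 + 3 + 4 + 1 + 3 + 2 + 4 + 3 + 1 + 4 + 4 = 56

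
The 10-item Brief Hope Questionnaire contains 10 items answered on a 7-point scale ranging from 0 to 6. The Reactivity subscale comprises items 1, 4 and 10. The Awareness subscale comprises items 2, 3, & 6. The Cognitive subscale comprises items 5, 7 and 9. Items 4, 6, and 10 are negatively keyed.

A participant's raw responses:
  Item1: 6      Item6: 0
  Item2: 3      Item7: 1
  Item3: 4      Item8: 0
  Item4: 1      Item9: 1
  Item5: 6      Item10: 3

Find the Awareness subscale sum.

Awareness items: 2, 3, 6.
Of these, item 6 is negatively keyed; reverse-coded value = 6 − response.
  item 2: 3
  item 3: 4
  item 6: 6 − 0 = 6
Sum = 3 + 4 + 6 = 13

13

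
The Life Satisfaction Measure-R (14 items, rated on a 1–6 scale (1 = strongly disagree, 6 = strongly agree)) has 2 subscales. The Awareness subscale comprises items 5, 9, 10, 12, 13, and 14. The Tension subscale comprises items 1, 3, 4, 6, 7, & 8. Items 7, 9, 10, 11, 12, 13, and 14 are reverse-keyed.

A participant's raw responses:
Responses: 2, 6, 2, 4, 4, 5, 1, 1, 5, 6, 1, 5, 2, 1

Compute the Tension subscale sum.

Tension items: 1, 3, 4, 6, 7, 8.
Of these, item 7 is reverse-keyed; reverse-coded value = 7 − response.
  item 1: 2
  item 3: 2
  item 4: 4
  item 6: 5
  item 7: 7 − 1 = 6
  item 8: 1
Sum = 2 + 2 + 4 + 5 + 6 + 1 = 20

20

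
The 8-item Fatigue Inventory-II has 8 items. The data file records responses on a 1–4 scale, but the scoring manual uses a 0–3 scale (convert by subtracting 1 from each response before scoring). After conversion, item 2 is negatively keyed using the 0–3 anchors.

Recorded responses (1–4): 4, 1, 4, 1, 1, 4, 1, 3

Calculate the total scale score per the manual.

Convert to 0–3: 3, 0, 3, 0, 0, 3, 0, 2
Reverse-coded (reverse-coded value = 3 − response):
  item 2: 3 − 0 = 3
Scored: 3, 3, 3, 0, 0, 3, 0, 2
Total = 14

14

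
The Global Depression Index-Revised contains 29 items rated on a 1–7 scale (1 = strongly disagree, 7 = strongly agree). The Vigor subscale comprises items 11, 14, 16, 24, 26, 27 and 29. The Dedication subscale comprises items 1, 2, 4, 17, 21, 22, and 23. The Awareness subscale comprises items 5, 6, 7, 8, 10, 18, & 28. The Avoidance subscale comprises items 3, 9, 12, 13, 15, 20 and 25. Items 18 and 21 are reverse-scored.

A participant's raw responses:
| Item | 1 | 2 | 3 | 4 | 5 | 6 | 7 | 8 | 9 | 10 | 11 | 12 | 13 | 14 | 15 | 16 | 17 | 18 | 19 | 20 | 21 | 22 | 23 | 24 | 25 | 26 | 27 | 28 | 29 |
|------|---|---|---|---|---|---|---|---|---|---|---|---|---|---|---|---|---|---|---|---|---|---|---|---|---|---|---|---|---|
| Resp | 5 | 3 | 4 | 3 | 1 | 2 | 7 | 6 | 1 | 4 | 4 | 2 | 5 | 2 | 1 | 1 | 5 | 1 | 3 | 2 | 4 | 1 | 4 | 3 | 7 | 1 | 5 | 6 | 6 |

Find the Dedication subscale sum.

Dedication items: 1, 2, 4, 17, 21, 22, 23.
Of these, item 21 is reverse-scored; reversed = (1+7) − raw = 8 − raw.
  item 1: 5
  item 2: 3
  item 4: 3
  item 17: 5
  item 21: 8 − 4 = 4
  item 22: 1
  item 23: 4
Sum = 5 + 3 + 3 + 5 + 4 + 1 + 4 = 25

25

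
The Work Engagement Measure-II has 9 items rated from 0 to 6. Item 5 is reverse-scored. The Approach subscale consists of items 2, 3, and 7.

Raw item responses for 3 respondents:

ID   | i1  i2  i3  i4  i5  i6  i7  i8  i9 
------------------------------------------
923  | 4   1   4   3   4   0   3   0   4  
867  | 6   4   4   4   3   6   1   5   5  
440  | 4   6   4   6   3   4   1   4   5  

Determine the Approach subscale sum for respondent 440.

Respondent 440 raw: 4, 6, 4, 6, 3, 4, 1, 4, 5.
Approach items: 2, 3, 7.
Reverse-coded (on a 0–6 scale, reversed = 6 − raw):
  item 2: 6
  item 3: 4
  item 7: 1
Sum = 6 + 4 + 1 = 11

11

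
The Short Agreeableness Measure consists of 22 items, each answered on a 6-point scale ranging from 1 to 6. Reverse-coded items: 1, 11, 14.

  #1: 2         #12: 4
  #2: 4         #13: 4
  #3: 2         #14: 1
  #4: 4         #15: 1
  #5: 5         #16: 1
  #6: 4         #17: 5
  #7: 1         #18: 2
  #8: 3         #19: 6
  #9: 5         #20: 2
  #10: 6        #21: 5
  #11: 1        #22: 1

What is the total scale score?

82

Reverse-coded items (on a 1–6 scale, reversed = 7 − raw):
  item 1: 7 − 2 = 5
  item 11: 7 − 1 = 6
  item 14: 7 − 1 = 6
After reverse-coding: 5, 4, 2, 4, 5, 4, 1, 3, 5, 6, 6, 4, 4, 6, 1, 1, 5, 2, 6, 2, 5, 1
Total = 5 + 4 + 2 + 4 + 5 + 4 + 1 + 3 + 5 + 6 + 6 + 4 + 4 + 6 + 1 + 1 + 5 + 2 + 6 + 2 + 5 + 1 = 82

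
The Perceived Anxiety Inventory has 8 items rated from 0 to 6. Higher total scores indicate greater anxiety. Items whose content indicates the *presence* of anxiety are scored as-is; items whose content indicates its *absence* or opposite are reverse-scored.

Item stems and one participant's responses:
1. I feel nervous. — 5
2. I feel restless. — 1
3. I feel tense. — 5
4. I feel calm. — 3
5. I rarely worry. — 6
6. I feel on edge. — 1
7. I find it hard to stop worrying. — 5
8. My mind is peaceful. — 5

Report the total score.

21

Items 4, 5, 8 describe the absence/opposite of anxiety → reverse-score.
reverse-coded value = 6 − response.
  item 1: 5
  item 2: 1
  item 3: 5
  item 4: 6 − 3 = 3
  item 5: 6 − 6 = 0
  item 6: 1
  item 7: 5
  item 8: 6 − 5 = 1
Total = 5 + 1 + 5 + 3 + 0 + 1 + 5 + 1 = 21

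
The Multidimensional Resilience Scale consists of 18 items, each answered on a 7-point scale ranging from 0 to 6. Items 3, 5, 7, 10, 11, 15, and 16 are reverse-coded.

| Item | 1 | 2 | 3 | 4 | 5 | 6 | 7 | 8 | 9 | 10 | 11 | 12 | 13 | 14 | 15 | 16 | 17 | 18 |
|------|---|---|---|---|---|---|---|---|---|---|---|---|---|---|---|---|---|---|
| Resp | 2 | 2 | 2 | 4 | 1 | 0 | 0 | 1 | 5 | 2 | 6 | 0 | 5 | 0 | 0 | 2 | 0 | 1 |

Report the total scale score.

49

Raw sum = 33. Reverse-coded items: 3, 5, 7, 10, 11, 15, 16; their raw sum = 13.
Each reversal replaces raw with 6 − raw, changing the total by 6 − 2·raw per item.
Total = 33 + 7·6 − 2·13 = 33 + 42 − 26 = 49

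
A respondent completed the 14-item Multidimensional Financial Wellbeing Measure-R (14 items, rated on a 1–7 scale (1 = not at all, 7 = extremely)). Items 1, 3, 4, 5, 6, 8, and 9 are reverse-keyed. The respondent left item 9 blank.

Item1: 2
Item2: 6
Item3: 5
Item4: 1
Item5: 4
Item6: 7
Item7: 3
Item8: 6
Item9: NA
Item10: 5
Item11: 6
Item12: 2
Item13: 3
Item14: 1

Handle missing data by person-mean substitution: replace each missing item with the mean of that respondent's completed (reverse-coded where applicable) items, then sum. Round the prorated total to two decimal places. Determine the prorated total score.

52.77

Reverse-coded (reverse-coded value = 8 − response):
  item 1: 8 − 2 = 6
  item 3: 8 − 5 = 3
  item 4: 8 − 1 = 7
  item 5: 8 − 4 = 4
  item 6: 8 − 7 = 1
  item 8: 8 − 6 = 2
Completed scored items (13 of 14): 6, 6, 3, 7, 4, 1, 3, 2, 5, 6, 2, 3, 1; sum = 49.
Person mean = 49 / 13 ≈ 3.7692
Prorated total = (49 / 13) × 14 = 52.77 (to 2 dp)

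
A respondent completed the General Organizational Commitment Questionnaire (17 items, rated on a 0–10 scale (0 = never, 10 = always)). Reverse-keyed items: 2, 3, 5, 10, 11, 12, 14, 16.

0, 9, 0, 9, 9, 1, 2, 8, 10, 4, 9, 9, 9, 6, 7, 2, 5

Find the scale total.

Reverse-coded items (reverse-coded value = 10 − response):
  item 2: 10 − 9 = 1
  item 3: 10 − 0 = 10
  item 5: 10 − 9 = 1
  item 10: 10 − 4 = 6
  item 11: 10 − 9 = 1
  item 12: 10 − 9 = 1
  item 14: 10 − 6 = 4
  item 16: 10 − 2 = 8
Scored items: 0, 1, 10, 9, 1, 1, 2, 8, 10, 6, 1, 1, 9, 4, 7, 8, 5
Total = 0 + 1 + 10 + 9 + 1 + 1 + 2 + 8 + 10 + 6 + 1 + 1 + 9 + 4 + 7 + 8 + 5 = 83

83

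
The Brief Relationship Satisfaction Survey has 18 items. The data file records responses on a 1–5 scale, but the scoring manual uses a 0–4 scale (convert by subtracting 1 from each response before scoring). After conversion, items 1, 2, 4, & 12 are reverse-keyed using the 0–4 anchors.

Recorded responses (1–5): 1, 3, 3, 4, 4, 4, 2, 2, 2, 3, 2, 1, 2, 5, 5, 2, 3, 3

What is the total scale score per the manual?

Convert to 0–4: 0, 2, 2, 3, 3, 3, 1, 1, 1, 2, 1, 0, 1, 4, 4, 1, 2, 2
Reverse-coded (reversed = (0+4) − raw = 4 − raw):
  item 1: 4 − 0 = 4
  item 2: 4 − 2 = 2
  item 4: 4 − 3 = 1
  item 12: 4 − 0 = 4
Scored: 4, 2, 2, 1, 3, 3, 1, 1, 1, 2, 1, 4, 1, 4, 4, 1, 2, 2
Total = 39

39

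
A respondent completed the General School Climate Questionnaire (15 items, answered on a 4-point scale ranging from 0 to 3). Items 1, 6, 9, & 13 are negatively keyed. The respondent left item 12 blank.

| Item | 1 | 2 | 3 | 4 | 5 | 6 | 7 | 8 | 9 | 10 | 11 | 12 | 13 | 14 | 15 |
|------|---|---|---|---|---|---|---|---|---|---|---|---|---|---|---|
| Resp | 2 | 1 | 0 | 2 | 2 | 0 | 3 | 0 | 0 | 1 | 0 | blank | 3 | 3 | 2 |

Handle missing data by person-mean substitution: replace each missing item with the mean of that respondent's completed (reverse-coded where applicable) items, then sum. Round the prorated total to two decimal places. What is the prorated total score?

Reverse-coded (reversed = (0+3) − raw = 3 − raw):
  item 1: 3 − 2 = 1
  item 6: 3 − 0 = 3
  item 9: 3 − 0 = 3
  item 13: 3 − 3 = 0
Completed scored items (14 of 15): 1, 1, 0, 2, 2, 3, 3, 0, 3, 1, 0, 0, 3, 2; sum = 21.
Person mean = 21 / 14 ≈ 1.5000
Prorated total = (21 / 14) × 15 = 22.50 (to 2 dp)

22.50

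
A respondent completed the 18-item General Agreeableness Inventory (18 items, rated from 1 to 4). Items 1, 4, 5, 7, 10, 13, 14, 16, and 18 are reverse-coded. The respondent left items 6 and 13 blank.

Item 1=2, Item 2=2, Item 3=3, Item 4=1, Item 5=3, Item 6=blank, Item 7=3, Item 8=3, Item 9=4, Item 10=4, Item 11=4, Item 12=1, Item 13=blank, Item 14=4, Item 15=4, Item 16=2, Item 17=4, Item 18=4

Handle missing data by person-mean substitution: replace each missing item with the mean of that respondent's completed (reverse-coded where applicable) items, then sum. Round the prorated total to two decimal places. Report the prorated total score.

Reverse-coded (reverse-coded value = 5 − response):
  item 1: 5 − 2 = 3
  item 4: 5 − 1 = 4
  item 5: 5 − 3 = 2
  item 7: 5 − 3 = 2
  item 10: 5 − 4 = 1
  item 14: 5 − 4 = 1
  item 16: 5 − 2 = 3
  item 18: 5 − 4 = 1
Completed scored items (16 of 18): 3, 2, 3, 4, 2, 2, 3, 4, 1, 4, 1, 1, 4, 3, 4, 1; sum = 42.
Person mean = 42 / 16 ≈ 2.6250
Prorated total = (42 / 16) × 18 = 47.25 (to 2 dp)

47.25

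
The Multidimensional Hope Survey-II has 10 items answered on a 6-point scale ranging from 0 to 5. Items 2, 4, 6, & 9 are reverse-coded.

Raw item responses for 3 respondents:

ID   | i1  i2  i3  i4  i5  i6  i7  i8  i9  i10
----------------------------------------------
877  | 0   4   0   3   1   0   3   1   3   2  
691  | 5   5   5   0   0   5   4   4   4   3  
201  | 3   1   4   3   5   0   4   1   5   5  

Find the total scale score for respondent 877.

Respondent 877 raw: 0, 4, 0, 3, 1, 0, 3, 1, 3, 2.
Reverse-coded (on a 0–5 scale, reversed = 5 − raw):
  item 1: 0
  item 2: 5 − 4 = 1
  item 3: 0
  item 4: 5 − 3 = 2
  item 5: 1
  item 6: 5 − 0 = 5
  item 7: 3
  item 8: 1
  item 9: 5 − 3 = 2
  item 10: 2
Sum = 0 + 1 + 0 + 2 + 1 + 5 + 3 + 1 + 2 + 2 = 17

17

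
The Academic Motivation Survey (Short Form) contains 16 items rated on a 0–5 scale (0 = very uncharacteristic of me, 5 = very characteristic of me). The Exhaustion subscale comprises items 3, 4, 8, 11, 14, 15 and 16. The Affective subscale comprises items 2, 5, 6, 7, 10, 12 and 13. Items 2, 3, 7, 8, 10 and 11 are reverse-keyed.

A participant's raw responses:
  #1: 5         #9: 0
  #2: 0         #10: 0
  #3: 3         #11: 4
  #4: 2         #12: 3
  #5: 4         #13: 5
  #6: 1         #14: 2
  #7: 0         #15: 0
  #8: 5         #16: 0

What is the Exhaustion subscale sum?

7

Exhaustion items: 3, 4, 8, 11, 14, 15, 16.
Of these, items 3, 8, and 11 are reverse-keyed; on a 0–5 scale, reversed = 5 − raw.
  item 3: 5 − 3 = 2
  item 4: 2
  item 8: 5 − 5 = 0
  item 11: 5 − 4 = 1
  item 14: 2
  item 15: 0
  item 16: 0
Sum = 2 + 2 + 0 + 1 + 2 + 0 + 0 = 7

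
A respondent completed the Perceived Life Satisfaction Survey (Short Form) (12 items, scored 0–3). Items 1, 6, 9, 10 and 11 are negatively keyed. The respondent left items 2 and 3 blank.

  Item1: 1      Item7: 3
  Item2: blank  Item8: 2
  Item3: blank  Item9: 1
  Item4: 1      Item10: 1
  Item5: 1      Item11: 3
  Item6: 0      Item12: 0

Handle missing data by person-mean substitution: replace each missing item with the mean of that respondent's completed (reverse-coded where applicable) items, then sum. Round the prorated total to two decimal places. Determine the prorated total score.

Reverse-coded (reverse-coded value = 3 − response):
  item 1: 3 − 1 = 2
  item 6: 3 − 0 = 3
  item 9: 3 − 1 = 2
  item 10: 3 − 1 = 2
  item 11: 3 − 3 = 0
Completed scored items (10 of 12): 2, 1, 1, 3, 3, 2, 2, 2, 0, 0; sum = 16.
Person mean = 16 / 10 ≈ 1.6000
Prorated total = (16 / 10) × 12 = 19.20 (to 2 dp)

19.20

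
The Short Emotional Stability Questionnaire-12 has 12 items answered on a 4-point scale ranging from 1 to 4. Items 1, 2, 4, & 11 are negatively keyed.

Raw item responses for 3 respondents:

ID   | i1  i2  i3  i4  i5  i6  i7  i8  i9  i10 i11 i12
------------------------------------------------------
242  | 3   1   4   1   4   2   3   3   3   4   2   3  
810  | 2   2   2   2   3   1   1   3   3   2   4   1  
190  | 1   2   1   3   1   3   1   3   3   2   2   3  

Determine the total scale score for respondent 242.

Respondent 242 raw: 3, 1, 4, 1, 4, 2, 3, 3, 3, 4, 2, 3.
Reverse-coded (reversed = (1+4) − raw = 5 − raw):
  item 1: 5 − 3 = 2
  item 2: 5 − 1 = 4
  item 3: 4
  item 4: 5 − 1 = 4
  item 5: 4
  item 6: 2
  item 7: 3
  item 8: 3
  item 9: 3
  item 10: 4
  item 11: 5 − 2 = 3
  item 12: 3
Sum = 2 + 4 + 4 + 4 + 4 + 2 + 3 + 3 + 3 + 4 + 3 + 3 = 39

39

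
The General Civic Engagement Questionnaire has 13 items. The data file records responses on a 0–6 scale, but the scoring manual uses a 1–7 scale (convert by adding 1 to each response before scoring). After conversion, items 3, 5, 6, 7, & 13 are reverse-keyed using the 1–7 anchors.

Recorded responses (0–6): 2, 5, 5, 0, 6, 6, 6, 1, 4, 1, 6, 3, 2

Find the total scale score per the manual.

40

Convert to 1–7: 3, 6, 6, 1, 7, 7, 7, 2, 5, 2, 7, 4, 3
Reverse-coded (reversed = (1+7) − raw = 8 − raw):
  item 3: 8 − 6 = 2
  item 5: 8 − 7 = 1
  item 6: 8 − 7 = 1
  item 7: 8 − 7 = 1
  item 13: 8 − 3 = 5
Scored: 3, 6, 2, 1, 1, 1, 1, 2, 5, 2, 7, 4, 5
Total = 40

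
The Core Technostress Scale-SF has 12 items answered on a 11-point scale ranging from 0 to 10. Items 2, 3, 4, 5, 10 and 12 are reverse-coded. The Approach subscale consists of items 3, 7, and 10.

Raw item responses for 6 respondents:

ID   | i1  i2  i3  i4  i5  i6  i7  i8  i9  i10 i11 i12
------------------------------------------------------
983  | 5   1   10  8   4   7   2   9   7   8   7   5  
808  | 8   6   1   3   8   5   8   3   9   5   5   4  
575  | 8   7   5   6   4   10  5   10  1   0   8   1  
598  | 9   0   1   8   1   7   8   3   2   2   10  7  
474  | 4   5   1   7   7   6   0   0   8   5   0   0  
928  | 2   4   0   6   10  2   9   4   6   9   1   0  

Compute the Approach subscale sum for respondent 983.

4

Respondent 983 raw: 5, 1, 10, 8, 4, 7, 2, 9, 7, 8, 7, 5.
Approach items: 3, 7, 10.
Reverse-coded (on a 0–10 scale, reversed = 10 − raw):
  item 3: 10 − 10 = 0
  item 7: 2
  item 10: 10 − 8 = 2
Sum = 0 + 2 + 2 = 4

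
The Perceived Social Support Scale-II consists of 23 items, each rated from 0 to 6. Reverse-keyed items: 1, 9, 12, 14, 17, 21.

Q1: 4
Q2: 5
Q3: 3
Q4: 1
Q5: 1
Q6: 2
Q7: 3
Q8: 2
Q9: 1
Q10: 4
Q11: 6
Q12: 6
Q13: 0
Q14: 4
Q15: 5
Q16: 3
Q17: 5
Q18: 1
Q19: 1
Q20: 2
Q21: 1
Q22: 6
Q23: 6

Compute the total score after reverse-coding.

66

Apply reverse scoring (on a 0–6 scale, reversed = 6 − raw):
  item 1: 6 − 4 = 2
  item 9: 6 − 1 = 5
  item 12: 6 − 6 = 0
  item 14: 6 − 4 = 2
  item 17: 6 − 5 = 1
  item 21: 6 − 1 = 5
After reverse-coding: 2, 5, 3, 1, 1, 2, 3, 2, 5, 4, 6, 0, 0, 2, 5, 3, 1, 1, 1, 2, 5, 6, 6
Total = 2 + 5 + 3 + 1 + 1 + 2 + 3 + 2 + 5 + 4 + 6 + 0 + 0 + 2 + 5 + 3 + 1 + 1 + 1 + 2 + 5 + 6 + 6 = 66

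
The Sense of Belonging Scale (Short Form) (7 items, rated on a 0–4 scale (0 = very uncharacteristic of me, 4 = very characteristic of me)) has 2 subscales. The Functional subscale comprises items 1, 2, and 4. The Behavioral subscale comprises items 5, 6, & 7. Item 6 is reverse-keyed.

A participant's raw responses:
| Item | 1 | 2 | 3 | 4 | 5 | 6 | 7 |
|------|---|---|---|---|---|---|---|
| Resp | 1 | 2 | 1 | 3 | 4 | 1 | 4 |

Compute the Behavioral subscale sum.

Behavioral items: 5, 6, 7.
Of these, item 6 is reverse-keyed; reverse-coded value = 4 − response.
  item 5: 4
  item 6: 4 − 1 = 3
  item 7: 4
Sum = 4 + 3 + 4 = 11

11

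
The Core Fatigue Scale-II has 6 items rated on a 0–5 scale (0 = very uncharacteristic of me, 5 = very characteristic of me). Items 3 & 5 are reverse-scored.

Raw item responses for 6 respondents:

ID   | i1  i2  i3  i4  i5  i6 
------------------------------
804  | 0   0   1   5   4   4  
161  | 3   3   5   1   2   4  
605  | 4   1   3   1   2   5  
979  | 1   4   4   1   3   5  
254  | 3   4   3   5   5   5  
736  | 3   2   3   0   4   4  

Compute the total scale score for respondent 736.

12

Respondent 736 raw: 3, 2, 3, 0, 4, 4.
Reverse-coded (reversed = (0+5) − raw = 5 − raw):
  item 1: 3
  item 2: 2
  item 3: 5 − 3 = 2
  item 4: 0
  item 5: 5 − 4 = 1
  item 6: 4
Sum = 3 + 2 + 2 + 0 + 1 + 4 = 12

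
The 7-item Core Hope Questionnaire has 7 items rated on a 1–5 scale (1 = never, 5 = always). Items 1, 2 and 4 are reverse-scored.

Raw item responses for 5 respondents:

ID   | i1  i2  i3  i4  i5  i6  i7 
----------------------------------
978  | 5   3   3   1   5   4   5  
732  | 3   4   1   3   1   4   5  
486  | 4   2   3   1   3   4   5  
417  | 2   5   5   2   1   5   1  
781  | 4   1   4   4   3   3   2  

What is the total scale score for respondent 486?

Respondent 486 raw: 4, 2, 3, 1, 3, 4, 5.
Reverse-coded (reversed = (1+5) − raw = 6 − raw):
  item 1: 6 − 4 = 2
  item 2: 6 − 2 = 4
  item 3: 3
  item 4: 6 − 1 = 5
  item 5: 3
  item 6: 4
  item 7: 5
Sum = 2 + 4 + 3 + 5 + 3 + 4 + 5 = 26

26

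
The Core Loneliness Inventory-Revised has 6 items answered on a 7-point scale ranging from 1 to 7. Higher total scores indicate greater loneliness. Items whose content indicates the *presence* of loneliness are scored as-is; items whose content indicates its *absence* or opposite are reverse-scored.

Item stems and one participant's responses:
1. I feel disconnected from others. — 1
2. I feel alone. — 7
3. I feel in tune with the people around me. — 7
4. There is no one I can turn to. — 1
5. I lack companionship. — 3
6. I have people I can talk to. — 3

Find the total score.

Items 3, 6 describe the absence/opposite of loneliness → reverse-score.
reverse-coded value = 8 − response.
  item 1: 1
  item 2: 7
  item 3: 8 − 7 = 1
  item 4: 1
  item 5: 3
  item 6: 8 − 3 = 5
Total = 1 + 7 + 1 + 1 + 3 + 5 = 18

18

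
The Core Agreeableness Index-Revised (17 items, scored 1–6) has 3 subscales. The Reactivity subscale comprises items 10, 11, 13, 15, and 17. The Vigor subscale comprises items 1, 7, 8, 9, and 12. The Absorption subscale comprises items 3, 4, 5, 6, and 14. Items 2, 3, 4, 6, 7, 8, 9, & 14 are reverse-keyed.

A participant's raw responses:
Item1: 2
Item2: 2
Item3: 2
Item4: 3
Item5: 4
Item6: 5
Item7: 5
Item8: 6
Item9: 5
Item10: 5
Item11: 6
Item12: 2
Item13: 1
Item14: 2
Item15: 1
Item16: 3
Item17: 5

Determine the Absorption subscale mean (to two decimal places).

Absorption items: 3, 4, 5, 6, 14.
Of these, items 3, 4, 6 and 14 are reverse-keyed; reversed = (1+6) − raw = 7 − raw.
  item 3: 7 − 2 = 5
  item 4: 7 − 3 = 4
  item 5: 4
  item 6: 7 − 5 = 2
  item 14: 7 − 2 = 5
Sum = 5 + 4 + 4 + 2 + 5 = 20
Mean = 20 / 5 = 4.00

4.00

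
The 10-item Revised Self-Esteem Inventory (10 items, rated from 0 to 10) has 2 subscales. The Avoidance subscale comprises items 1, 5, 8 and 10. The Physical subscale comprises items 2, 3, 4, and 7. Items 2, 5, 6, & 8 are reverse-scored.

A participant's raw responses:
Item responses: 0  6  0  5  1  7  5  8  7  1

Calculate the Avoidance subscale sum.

12

Avoidance items: 1, 5, 8, 10.
Of these, items 5 & 8 are reverse-scored; reversed = (0+10) − raw = 10 − raw.
  item 1: 0
  item 5: 10 − 1 = 9
  item 8: 10 − 8 = 2
  item 10: 1
Sum = 0 + 9 + 2 + 1 = 12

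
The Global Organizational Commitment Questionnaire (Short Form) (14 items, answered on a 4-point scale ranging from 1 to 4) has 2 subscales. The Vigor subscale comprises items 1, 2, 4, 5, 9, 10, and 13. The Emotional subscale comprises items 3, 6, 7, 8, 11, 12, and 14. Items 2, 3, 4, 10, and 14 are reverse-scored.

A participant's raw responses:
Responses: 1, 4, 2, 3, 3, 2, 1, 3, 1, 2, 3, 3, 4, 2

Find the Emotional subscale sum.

Emotional items: 3, 6, 7, 8, 11, 12, 14.
Of these, items 3 & 14 are reverse-scored; on a 1–4 scale, reversed = 5 − raw.
  item 3: 5 − 2 = 3
  item 6: 2
  item 7: 1
  item 8: 3
  item 11: 3
  item 12: 3
  item 14: 5 − 2 = 3
Sum = 3 + 2 + 1 + 3 + 3 + 3 + 3 = 18

18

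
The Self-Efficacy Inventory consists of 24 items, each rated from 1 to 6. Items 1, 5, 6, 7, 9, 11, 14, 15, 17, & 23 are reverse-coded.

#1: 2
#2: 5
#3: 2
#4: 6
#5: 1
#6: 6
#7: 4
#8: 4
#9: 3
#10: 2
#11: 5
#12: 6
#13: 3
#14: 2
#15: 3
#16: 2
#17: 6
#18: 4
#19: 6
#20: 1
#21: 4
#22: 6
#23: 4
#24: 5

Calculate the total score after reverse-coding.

90

Apply reverse scoring (reverse-coded value = 7 − response):
  item 1: 7 − 2 = 5
  item 5: 7 − 1 = 6
  item 6: 7 − 6 = 1
  item 7: 7 − 4 = 3
  item 9: 7 − 3 = 4
  item 11: 7 − 5 = 2
  item 14: 7 − 2 = 5
  item 15: 7 − 3 = 4
  item 17: 7 − 6 = 1
  item 23: 7 − 4 = 3
Scored items: 5, 5, 2, 6, 6, 1, 3, 4, 4, 2, 2, 6, 3, 5, 4, 2, 1, 4, 6, 1, 4, 6, 3, 5
Total = 5 + 5 + 2 + 6 + 6 + 1 + 3 + 4 + 4 + 2 + 2 + 6 + 3 + 5 + 4 + 2 + 1 + 4 + 6 + 1 + 4 + 6 + 3 + 5 = 90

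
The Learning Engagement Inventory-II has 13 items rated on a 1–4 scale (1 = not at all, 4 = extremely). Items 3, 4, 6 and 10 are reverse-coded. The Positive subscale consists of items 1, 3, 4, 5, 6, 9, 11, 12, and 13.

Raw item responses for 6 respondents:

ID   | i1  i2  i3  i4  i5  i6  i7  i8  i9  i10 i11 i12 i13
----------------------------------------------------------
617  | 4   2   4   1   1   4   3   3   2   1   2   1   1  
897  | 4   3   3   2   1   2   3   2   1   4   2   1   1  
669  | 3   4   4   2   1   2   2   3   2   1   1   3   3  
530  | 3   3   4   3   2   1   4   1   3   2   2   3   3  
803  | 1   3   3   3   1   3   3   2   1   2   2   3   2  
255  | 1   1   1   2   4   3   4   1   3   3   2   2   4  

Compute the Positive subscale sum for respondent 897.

Respondent 897 raw: 4, 3, 3, 2, 1, 2, 3, 2, 1, 4, 2, 1, 1.
Positive items: 1, 3, 4, 5, 6, 9, 11, 12, 13.
Reverse-coded (on a 1–4 scale, reversed = 5 − raw):
  item 1: 4
  item 3: 5 − 3 = 2
  item 4: 5 − 2 = 3
  item 5: 1
  item 6: 5 − 2 = 3
  item 9: 1
  item 11: 2
  item 12: 1
  item 13: 1
Sum = 4 + 2 + 3 + 1 + 3 + 1 + 2 + 1 + 1 = 18

18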